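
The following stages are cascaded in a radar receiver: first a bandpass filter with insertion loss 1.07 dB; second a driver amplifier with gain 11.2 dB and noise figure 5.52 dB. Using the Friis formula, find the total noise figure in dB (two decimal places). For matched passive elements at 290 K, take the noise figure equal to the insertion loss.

6.59 dB

Convert to linear (a loss of L dB is a gain of −L dB): F_i = 10^(NF_i/10), G_i = 10^(G_i,dB/10)
  Stage 1: F_1 = 10^(1.07/10) = 1.279, G_1 = 10^(−1.07/10) = 0.7816
  Stage 2: F_2 = 10^(5.52/10) = 3.565, G_2 = 10^(11.2/10) = 13.18
Friis cascade:
  F = 1.279 + (3.565 − 1)/0.7816 = 4.560
NF = 10 log₁₀(4.560) = 6.59 dB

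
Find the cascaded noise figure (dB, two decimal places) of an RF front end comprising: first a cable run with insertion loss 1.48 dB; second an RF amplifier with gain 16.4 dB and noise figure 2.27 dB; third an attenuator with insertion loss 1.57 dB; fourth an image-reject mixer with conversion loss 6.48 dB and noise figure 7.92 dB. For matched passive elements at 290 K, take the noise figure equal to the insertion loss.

Convert to linear (a loss of L dB is a gain of −L dB): F_i = 10^(NF_i/10), G_i = 10^(G_i,dB/10)
  Stage 1: F_1 = 10^(1.48/10) = 1.406, G_1 = 10^(−1.48/10) = 0.7112
  Stage 2: F_2 = 10^(2.27/10) = 1.687, G_2 = 10^(16.4/10) = 43.65
  Stage 3: F_3 = 10^(1.57/10) = 1.435, G_3 = 10^(−1.57/10) = 0.6966
  Stage 4: F_4 = 10^(7.92/10) = 6.194, G_4 = 10^(−6.48/10) = 0.2249
Friis cascade:
  F = 1.406 + (1.687 − 1)/0.7112 + (1.435 − 1)/31.05 + (6.194 − 1)/21.63 = 2.626
NF = 10 log₁₀(2.626) = 4.19 dB

4.19 dB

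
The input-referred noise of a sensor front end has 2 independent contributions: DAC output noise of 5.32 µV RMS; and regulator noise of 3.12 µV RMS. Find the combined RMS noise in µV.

Uncorrelated sources add in power (mean-square): V_tot = √(ΣV_i²)
V_tot = √[(5.32×10⁻⁶)² + (3.12×10⁻⁶)²] = 6.17×10⁻⁶ V = 6.17 µV

6.17 µV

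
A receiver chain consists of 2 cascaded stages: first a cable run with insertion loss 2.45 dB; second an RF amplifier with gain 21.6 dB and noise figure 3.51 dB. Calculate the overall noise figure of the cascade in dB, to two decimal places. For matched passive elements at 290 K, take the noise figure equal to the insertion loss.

5.96 dB

Convert to linear (a loss of L dB is a gain of −L dB): F_i = 10^(NF_i/10), G_i = 10^(G_i,dB/10)
  Stage 1: F_1 = 10^(2.45/10) = 1.758, G_1 = 10^(−2.45/10) = 0.5689
  Stage 2: F_2 = 10^(3.51/10) = 2.244, G_2 = 10^(21.6/10) = 144.5
Friis cascade:
  F = 1.758 + (2.244 − 1)/0.5689 = 3.945
NF = 10 log₁₀(3.945) = 5.96 dB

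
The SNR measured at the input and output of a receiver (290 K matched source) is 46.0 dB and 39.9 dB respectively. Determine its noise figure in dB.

6.1 dB

NF (dB) = SNR_in(dB) − SNR_out(dB) when the source is at T₀
NF = 46.0 − 39.9 = 6.1 dB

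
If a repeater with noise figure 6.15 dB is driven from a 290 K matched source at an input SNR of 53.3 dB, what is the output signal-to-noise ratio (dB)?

47.15 dB

By definition F = SNR_in/SNR_out, so in dB: SNR_out = SNR_in − NF
SNR_out = 53.3 − 6.15 = 47.15 dB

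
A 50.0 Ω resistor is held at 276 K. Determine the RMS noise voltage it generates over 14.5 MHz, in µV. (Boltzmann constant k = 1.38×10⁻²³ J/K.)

V_n = √(4kTRB)
4kTRB = 4 × 1.38×10⁻²³ × 276 × 5.00×10¹ × 1.45×10⁷ = 1.10×10⁻¹¹ V²
V_n = √(1.10×10⁻¹¹) = 3.32×10⁻⁶ V = 3.32 µV

3.32 µV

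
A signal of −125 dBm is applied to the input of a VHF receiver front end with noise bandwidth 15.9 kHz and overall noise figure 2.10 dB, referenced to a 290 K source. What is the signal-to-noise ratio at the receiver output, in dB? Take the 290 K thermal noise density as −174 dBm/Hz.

Noise floor: N = −174 + 10 log₁₀(B) + NF
10 log₁₀(1.59×10⁴) = 42.01 dB
N = −174 + 42.01 + 2.10 = −129.89 dBm
SNR = P_sig − N = −125 − (−129.89) = 4.89 dB → 4.9 dB

4.9 dB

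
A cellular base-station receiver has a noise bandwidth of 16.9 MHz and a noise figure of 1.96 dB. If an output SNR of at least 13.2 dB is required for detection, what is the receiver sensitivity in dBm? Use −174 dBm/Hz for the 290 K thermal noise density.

Sensitivity = −174 + 10 log₁₀(B) + NF + SNR_min
= −174 + 72.28 + 1.96 + 13.2
= −86.56 dBm → −86.6 dBm

−86.6 dBm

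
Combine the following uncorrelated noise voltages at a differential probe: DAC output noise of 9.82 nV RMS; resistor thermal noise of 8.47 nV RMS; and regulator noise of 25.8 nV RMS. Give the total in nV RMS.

Uncorrelated sources add in power (mean-square): V_tot = √(ΣV_i²)
V_tot = √[(9.82×10⁻⁹)² + (8.47×10⁻⁹)² + (2.58×10⁻⁸)²] = 2.89×10⁻⁸ V = 28.9 nV

28.9 nV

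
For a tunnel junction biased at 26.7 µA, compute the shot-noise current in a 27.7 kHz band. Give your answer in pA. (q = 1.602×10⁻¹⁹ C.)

487 pA

I_n = √(2qI·B)
2qI·B = 2 × 1.602×10⁻¹⁹ × 2.67×10⁻⁵ × 2.77×10⁴ = 2.37×10⁻¹⁹ A²
I_n = √(2.37×10⁻¹⁹) = 4.87×10⁻¹⁰ A = 487 pA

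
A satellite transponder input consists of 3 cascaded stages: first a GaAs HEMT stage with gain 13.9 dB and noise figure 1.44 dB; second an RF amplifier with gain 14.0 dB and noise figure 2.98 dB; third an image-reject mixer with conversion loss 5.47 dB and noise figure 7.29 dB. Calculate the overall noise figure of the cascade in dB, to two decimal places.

1.58 dB

Convert to linear (a loss of L dB is a gain of −L dB): F_i = 10^(NF_i/10), G_i = 10^(G_i,dB/10)
  Stage 1: F_1 = 10^(1.44/10) = 1.393, G_1 = 10^(13.9/10) = 24.55
  Stage 2: F_2 = 10^(2.98/10) = 1.986, G_2 = 10^(14.0/10) = 25.12
  Stage 3: F_3 = 10^(7.29/10) = 5.358, G_3 = 10^(−5.47/10) = 0.2838
Friis cascade:
  F = 1.393 + (1.986 − 1)/24.55 + (5.358 − 1)/616.6 = 1.440
NF = 10 log₁₀(1.440) = 1.58 dB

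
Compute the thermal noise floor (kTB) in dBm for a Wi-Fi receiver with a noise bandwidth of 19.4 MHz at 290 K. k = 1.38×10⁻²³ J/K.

−101.1 dBm

P_n = kTB = 1.38×10⁻²³ × 290 × 1.94×10⁷ = 7.76×10⁻¹⁴ W
In dBm: 10 log₁₀(7.76×10⁻¹⁴ / 10⁻³) = −101.1 dBm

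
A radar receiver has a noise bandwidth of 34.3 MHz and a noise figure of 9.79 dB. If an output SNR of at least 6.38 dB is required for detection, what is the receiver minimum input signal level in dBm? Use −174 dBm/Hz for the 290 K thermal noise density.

−82.5 dBm

Sensitivity = −174 + 10 log₁₀(B) + NF + SNR_min
= −174 + 75.35 + 9.79 + 6.38
= −82.48 dBm → −82.5 dBm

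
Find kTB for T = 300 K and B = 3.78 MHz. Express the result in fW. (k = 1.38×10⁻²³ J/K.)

15.6 fW

P_n = kTB = 1.38×10⁻²³ × 300 × 3.78×10⁶ = 1.56×10⁻¹⁴ W = 15.6 fW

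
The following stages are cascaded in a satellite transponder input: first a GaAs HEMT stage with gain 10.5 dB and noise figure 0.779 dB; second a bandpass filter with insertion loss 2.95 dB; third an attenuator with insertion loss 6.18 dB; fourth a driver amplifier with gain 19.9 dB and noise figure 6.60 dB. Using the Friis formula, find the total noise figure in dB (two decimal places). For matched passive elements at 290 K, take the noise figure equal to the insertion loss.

Convert to linear (a loss of L dB is a gain of −L dB): F_i = 10^(NF_i/10), G_i = 10^(G_i,dB/10)
  Stage 1: F_1 = 10^(0.779/10) = 1.196, G_1 = 10^(10.5/10) = 11.22
  Stage 2: F_2 = 10^(2.95/10) = 1.972, G_2 = 10^(−2.95/10) = 0.5070
  Stage 3: F_3 = 10^(6.18/10) = 4.150, G_3 = 10^(−6.18/10) = 0.2410
  Stage 4: F_4 = 10^(6.60/10) = 4.571, G_4 = 10^(19.9/10) = 97.72
Friis cascade:
  F = 1.196 + (1.972 − 1)/11.22 + (4.150 − 1)/5.689 + (4.571 − 1)/1.371 = 4.442
NF = 10 log₁₀(4.442) = 6.48 dB

6.48 dB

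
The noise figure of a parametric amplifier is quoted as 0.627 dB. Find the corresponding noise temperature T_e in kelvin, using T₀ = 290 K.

45.0 K

F = 10^(0.627/10) = 1.15531
T_e = (F − 1)·T₀ = (1.15531 − 1) × 290 = 45.0 K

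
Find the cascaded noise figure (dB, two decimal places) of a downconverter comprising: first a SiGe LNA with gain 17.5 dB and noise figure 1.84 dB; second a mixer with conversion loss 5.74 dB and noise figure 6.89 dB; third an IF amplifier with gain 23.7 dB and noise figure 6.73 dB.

2.66 dB

Convert to linear (a loss of L dB is a gain of −L dB): F_i = 10^(NF_i/10), G_i = 10^(G_i,dB/10)
  Stage 1: F_1 = 10^(1.84/10) = 1.528, G_1 = 10^(17.5/10) = 56.23
  Stage 2: F_2 = 10^(6.89/10) = 4.887, G_2 = 10^(−5.74/10) = 0.2667
  Stage 3: F_3 = 10^(6.73/10) = 4.710, G_3 = 10^(23.7/10) = 234.4
Friis cascade:
  F = 1.528 + (4.887 − 1)/56.23 + (4.710 − 1)/15.00 = 1.844
NF = 10 log₁₀(1.844) = 2.66 dB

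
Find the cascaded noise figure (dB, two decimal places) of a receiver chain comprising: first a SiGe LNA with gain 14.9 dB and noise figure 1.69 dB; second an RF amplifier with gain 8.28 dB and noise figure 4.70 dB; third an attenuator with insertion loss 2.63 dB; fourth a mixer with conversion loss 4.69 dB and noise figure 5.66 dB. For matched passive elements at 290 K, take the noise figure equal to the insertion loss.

1.95 dB

Convert to linear (a loss of L dB is a gain of −L dB): F_i = 10^(NF_i/10), G_i = 10^(G_i,dB/10)
  Stage 1: F_1 = 10^(1.69/10) = 1.476, G_1 = 10^(14.9/10) = 30.90
  Stage 2: F_2 = 10^(4.70/10) = 2.951, G_2 = 10^(8.28/10) = 6.730
  Stage 3: F_3 = 10^(2.63/10) = 1.832, G_3 = 10^(−2.63/10) = 0.5458
  Stage 4: F_4 = 10^(5.66/10) = 3.681, G_4 = 10^(−4.69/10) = 0.3396
Friis cascade:
  F = 1.476 + (2.951 − 1)/30.90 + (1.832 − 1)/208.0 + (3.681 − 1)/113.5 = 1.566
NF = 10 log₁₀(1.566) = 1.95 dB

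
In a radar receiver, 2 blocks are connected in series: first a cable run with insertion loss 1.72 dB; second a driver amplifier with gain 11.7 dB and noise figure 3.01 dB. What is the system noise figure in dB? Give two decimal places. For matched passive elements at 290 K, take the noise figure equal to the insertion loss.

4.73 dB

Convert to linear (a loss of L dB is a gain of −L dB): F_i = 10^(NF_i/10), G_i = 10^(G_i,dB/10)
  Stage 1: F_1 = 10^(1.72/10) = 1.486, G_1 = 10^(−1.72/10) = 0.6730
  Stage 2: F_2 = 10^(3.01/10) = 2.000, G_2 = 10^(11.7/10) = 14.79
Friis cascade:
  F = 1.486 + (2.000 − 1)/0.6730 = 2.972
NF = 10 log₁₀(2.972) = 4.73 dB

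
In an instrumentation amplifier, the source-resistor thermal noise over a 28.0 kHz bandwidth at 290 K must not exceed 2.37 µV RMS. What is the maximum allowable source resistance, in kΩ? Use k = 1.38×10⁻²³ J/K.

Johnson–Nyquist: V_n = √(4kTRB) ⇒ R = V_n² / (4kTB)
4kTB = 4 × 1.38×10⁻²³ × 290 × 2.80×10⁴ = 4.48×10⁻¹⁶
R = (2.37×10⁻⁶)² / 4.48×10⁻¹⁶ = 1.25×10⁴ Ω = 12.5 kΩ

12.5 kΩ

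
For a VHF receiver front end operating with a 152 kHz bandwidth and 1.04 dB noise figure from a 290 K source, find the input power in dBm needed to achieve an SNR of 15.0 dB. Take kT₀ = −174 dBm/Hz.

Sensitivity = −174 + 10 log₁₀(B) + NF + SNR_min
= −174 + 51.82 + 1.04 + 15.0
= −106.14 dBm → −106.1 dBm

−106.1 dBm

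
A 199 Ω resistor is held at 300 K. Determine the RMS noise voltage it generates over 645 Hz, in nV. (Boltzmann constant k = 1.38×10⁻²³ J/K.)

V_n = √(4kTRB)
4kTRB = 4 × 1.38×10⁻²³ × 300 × 1.99×10² × 6.45×10² = 2.13×10⁻¹⁵ V²
V_n = √(2.13×10⁻¹⁵) = 4.61×10⁻⁸ V = 46.1 nV

46.1 nV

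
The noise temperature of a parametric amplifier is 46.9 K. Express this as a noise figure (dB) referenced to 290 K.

F = 1 + T_e/T₀ = 1 + 46.9/290 = 1.16172
NF = 10 log₁₀(1.16172) = 0.651 dB

0.651 dB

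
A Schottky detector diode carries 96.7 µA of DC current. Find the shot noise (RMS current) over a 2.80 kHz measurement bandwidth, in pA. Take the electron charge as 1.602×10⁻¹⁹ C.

I_n = √(2qI·B)
2qI·B = 2 × 1.602×10⁻¹⁹ × 9.67×10⁻⁵ × 2.80×10³ = 8.68×10⁻²⁰ A²
I_n = √(8.68×10⁻²⁰) = 2.95×10⁻¹⁰ A = 295 pA

295 pA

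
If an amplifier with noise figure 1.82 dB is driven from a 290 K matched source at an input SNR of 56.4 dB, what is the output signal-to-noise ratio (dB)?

By definition F = SNR_in/SNR_out, so in dB: SNR_out = SNR_in − NF
SNR_out = 56.4 − 1.82 = 54.58 dB

54.58 dB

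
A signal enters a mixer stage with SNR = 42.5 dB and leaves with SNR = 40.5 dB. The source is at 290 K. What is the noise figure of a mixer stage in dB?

NF (dB) = SNR_in(dB) − SNR_out(dB) when the source is at T₀
NF = 42.5 − 40.5 = 2.0 dB

2.0 dB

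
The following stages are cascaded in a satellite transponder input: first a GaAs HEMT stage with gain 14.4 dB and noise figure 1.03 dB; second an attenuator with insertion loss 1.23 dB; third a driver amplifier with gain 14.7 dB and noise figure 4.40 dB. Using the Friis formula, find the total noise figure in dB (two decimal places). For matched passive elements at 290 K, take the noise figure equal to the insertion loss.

1.35 dB

Convert to linear (a loss of L dB is a gain of −L dB): F_i = 10^(NF_i/10), G_i = 10^(G_i,dB/10)
  Stage 1: F_1 = 10^(1.03/10) = 1.268, G_1 = 10^(14.4/10) = 27.54
  Stage 2: F_2 = 10^(1.23/10) = 1.327, G_2 = 10^(−1.23/10) = 0.7534
  Stage 3: F_3 = 10^(4.40/10) = 2.754, G_3 = 10^(14.7/10) = 29.51
Friis cascade:
  F = 1.268 + (1.327 − 1)/27.54 + (2.754 − 1)/20.75 = 1.364
NF = 10 log₁₀(1.364) = 1.35 dB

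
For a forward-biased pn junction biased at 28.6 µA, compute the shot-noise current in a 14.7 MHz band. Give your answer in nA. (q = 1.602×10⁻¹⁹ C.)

I_n = √(2qI·B)
2qI·B = 2 × 1.602×10⁻¹⁹ × 2.86×10⁻⁵ × 1.47×10⁷ = 1.35×10⁻¹⁶ A²
I_n = √(1.35×10⁻¹⁶) = 1.16×10⁻⁸ A = 11.6 nA

11.6 nA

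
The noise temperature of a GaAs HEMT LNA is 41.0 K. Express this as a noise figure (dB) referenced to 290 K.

F = 1 + T_e/T₀ = 1 + 41.0/290 = 1.14138
NF = 10 log₁₀(1.14138) = 0.574 dB

0.574 dB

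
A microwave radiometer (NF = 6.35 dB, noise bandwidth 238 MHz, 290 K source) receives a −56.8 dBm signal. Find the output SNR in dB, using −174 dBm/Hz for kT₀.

Noise floor: N = −174 + 10 log₁₀(B) + NF
10 log₁₀(2.38×10⁸) = 83.77 dB
N = −174 + 83.77 + 6.35 = −83.88 dBm
SNR = P_sig − N = −56.8 − (−83.88) = 27.08 dB → 27.1 dB

27.1 dB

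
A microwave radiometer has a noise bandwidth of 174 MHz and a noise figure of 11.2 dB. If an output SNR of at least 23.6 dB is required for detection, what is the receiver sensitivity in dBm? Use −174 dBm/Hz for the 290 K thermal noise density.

Sensitivity = −174 + 10 log₁₀(B) + NF + SNR_min
= −174 + 82.41 + 11.2 + 23.6
= −56.79 dBm → −56.8 dBm

−56.8 dBm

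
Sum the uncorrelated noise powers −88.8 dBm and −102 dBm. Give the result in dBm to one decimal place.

Convert to linear, add, convert back:
P₁ = 1.32×10⁻¹² W, P₂ = 6.31×10⁻¹⁴ W
P_tot = 1.38×10⁻¹² W → 10 log₁₀(P_tot / 10⁻³) = −88.6 dBm

−88.6 dBm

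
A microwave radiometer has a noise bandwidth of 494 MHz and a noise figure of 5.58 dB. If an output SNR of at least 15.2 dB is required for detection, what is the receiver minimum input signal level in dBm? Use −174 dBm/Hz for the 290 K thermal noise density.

Sensitivity = −174 + 10 log₁₀(B) + NF + SNR_min
= −174 + 86.94 + 5.58 + 15.2
= −66.28 dBm → −66.3 dBm

−66.3 dBm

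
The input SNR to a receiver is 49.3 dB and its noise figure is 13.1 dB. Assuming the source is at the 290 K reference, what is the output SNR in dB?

36.2 dB

By definition F = SNR_in/SNR_out, so in dB: SNR_out = SNR_in − NF
SNR_out = 49.3 − 13.1 = 36.2 dB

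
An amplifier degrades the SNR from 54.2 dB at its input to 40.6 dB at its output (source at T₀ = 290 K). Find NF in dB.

13.6 dB

NF (dB) = SNR_in(dB) − SNR_out(dB) when the source is at T₀
NF = 54.2 − 40.6 = 13.6 dB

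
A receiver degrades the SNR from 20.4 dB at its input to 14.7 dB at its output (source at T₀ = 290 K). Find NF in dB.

5.7 dB

NF (dB) = SNR_in(dB) − SNR_out(dB) when the source is at T₀
NF = 20.4 − 14.7 = 5.7 dB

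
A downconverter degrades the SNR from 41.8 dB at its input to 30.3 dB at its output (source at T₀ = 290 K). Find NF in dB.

11.5 dB

NF (dB) = SNR_in(dB) − SNR_out(dB) when the source is at T₀
NF = 41.8 − 30.3 = 11.5 dB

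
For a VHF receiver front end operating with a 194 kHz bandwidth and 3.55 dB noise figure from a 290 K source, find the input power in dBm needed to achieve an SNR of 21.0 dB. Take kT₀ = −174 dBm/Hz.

Sensitivity = −174 + 10 log₁₀(B) + NF + SNR_min
= −174 + 52.88 + 3.55 + 21.0
= −96.57 dBm → −96.6 dBm

−96.6 dBm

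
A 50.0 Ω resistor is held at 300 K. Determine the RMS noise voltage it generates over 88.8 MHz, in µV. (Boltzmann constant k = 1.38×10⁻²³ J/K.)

V_n = √(4kTRB)
4kTRB = 4 × 1.38×10⁻²³ × 300 × 5.00×10¹ × 8.88×10⁷ = 7.35×10⁻¹¹ V²
V_n = √(7.35×10⁻¹¹) = 8.57×10⁻⁶ V = 8.57 µV

8.57 µV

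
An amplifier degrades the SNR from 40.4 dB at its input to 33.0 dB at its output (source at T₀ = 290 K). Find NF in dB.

7.4 dB

NF (dB) = SNR_in(dB) − SNR_out(dB) when the source is at T₀
NF = 40.4 − 33.0 = 7.4 dB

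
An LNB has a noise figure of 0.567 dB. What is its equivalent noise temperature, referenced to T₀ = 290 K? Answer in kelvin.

40.4 K

F = 10^(0.567/10) = 1.13946
T_e = (F − 1)·T₀ = (1.13946 − 1) × 290 = 40.4 K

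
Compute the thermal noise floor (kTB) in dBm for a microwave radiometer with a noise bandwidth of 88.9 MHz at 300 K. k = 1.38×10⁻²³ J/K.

−94.3 dBm

P_n = kTB = 1.38×10⁻²³ × 300 × 8.89×10⁷ = 3.68×10⁻¹³ W
In dBm: 10 log₁₀(3.68×10⁻¹³ / 10⁻³) = −94.3 dBm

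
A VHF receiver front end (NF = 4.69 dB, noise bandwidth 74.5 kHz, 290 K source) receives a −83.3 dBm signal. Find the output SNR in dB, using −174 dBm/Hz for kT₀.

Noise floor: N = −174 + 10 log₁₀(B) + NF
10 log₁₀(7.45×10⁴) = 48.72 dB
N = −174 + 48.72 + 4.69 = −120.59 dBm
SNR = P_sig − N = −83.3 − (−120.59) = 37.29 dB → 37.3 dB

37.3 dB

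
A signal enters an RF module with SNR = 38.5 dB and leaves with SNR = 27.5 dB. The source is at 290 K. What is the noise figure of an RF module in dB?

11.0 dB

NF (dB) = SNR_in(dB) − SNR_out(dB) when the source is at T₀
NF = 38.5 − 27.5 = 11.0 dB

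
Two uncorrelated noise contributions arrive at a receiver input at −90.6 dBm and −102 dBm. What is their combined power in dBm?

Convert to linear, add, convert back:
P₁ = 8.71×10⁻¹³ W, P₂ = 6.31×10⁻¹⁴ W
P_tot = 9.34×10⁻¹³ W → 10 log₁₀(P_tot / 10⁻³) = −90.3 dBm

−90.3 dBm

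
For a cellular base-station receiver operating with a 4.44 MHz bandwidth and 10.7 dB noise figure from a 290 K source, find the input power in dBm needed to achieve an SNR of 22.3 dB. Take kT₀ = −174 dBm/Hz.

Sensitivity = −174 + 10 log₁₀(B) + NF + SNR_min
= −174 + 66.47 + 10.7 + 22.3
= −74.53 dBm → −74.5 dBm

−74.5 dBm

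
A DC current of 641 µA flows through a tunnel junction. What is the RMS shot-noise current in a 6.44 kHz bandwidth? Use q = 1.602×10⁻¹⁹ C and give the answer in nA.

1.15 nA

I_n = √(2qI·B)
2qI·B = 2 × 1.602×10⁻¹⁹ × 6.41×10⁻⁴ × 6.44×10³ = 1.32×10⁻¹⁸ A²
I_n = √(1.32×10⁻¹⁸) = 1.15×10⁻⁹ A = 1.15 nA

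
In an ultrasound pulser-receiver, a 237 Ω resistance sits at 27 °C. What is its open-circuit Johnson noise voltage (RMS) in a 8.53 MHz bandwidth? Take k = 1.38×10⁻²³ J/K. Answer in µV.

5.79 µV

T = 27 °C + 273.15 = 300.15 K
V_n = √(4kTRB)
4kTRB = 4 × 1.38×10⁻²³ × 300.15 × 2.37×10² × 8.53×10⁶ = 3.35×10⁻¹¹ V²
V_n = √(3.35×10⁻¹¹) = 5.79×10⁻⁶ V = 5.79 µV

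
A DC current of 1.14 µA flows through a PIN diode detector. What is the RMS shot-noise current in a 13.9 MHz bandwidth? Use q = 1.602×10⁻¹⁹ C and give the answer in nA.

2.25 nA

I_n = √(2qI·B)
2qI·B = 2 × 1.602×10⁻¹⁹ × 1.14×10⁻⁶ × 1.39×10⁷ = 5.08×10⁻¹⁸ A²
I_n = √(5.08×10⁻¹⁸) = 2.25×10⁻⁹ A = 2.25 nA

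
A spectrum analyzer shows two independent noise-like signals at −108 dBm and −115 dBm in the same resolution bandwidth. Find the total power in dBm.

Convert to linear, add, convert back:
P₁ = 1.58×10⁻¹⁴ W, P₂ = 3.16×10⁻¹⁵ W
P_tot = 1.90×10⁻¹⁴ W → 10 log₁₀(P_tot / 10⁻³) = −107.2 dBm

−107.2 dBm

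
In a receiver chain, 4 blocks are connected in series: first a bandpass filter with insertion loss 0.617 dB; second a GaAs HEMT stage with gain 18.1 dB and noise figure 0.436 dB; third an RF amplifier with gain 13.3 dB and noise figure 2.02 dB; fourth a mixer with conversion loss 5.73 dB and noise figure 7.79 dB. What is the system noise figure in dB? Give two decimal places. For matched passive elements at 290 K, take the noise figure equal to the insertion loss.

1.10 dB

Convert to linear (a loss of L dB is a gain of −L dB): F_i = 10^(NF_i/10), G_i = 10^(G_i,dB/10)
  Stage 1: F_1 = 10^(0.617/10) = 1.153, G_1 = 10^(−0.617/10) = 0.8676
  Stage 2: F_2 = 10^(0.436/10) = 1.106, G_2 = 10^(18.1/10) = 64.57
  Stage 3: F_3 = 10^(2.02/10) = 1.592, G_3 = 10^(13.3/10) = 21.38
  Stage 4: F_4 = 10^(7.79/10) = 6.012, G_4 = 10^(−5.73/10) = 0.2673
Friis cascade:
  F = 1.153 + (1.106 − 1)/0.8676 + (1.592 − 1)/56.01 + (6.012 − 1)/1198 = 1.289
NF = 10 log₁₀(1.289) = 1.10 dB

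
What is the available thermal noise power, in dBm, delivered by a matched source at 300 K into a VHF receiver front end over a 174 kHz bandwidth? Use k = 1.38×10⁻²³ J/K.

−121.4 dBm

P_n = kTB = 1.38×10⁻²³ × 300 × 1.74×10⁵ = 7.20×10⁻¹⁶ W
In dBm: 10 log₁₀(7.20×10⁻¹⁶ / 10⁻³) = −121.4 dBm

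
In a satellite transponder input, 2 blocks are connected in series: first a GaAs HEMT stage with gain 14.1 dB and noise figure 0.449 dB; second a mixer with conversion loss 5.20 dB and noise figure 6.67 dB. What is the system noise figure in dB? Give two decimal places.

Convert to linear (a loss of L dB is a gain of −L dB): F_i = 10^(NF_i/10), G_i = 10^(G_i,dB/10)
  Stage 1: F_1 = 10^(0.449/10) = 1.109, G_1 = 10^(14.1/10) = 25.70
  Stage 2: F_2 = 10^(6.67/10) = 4.645, G_2 = 10^(−5.20/10) = 0.3020
Friis cascade:
  F = 1.109 + (4.645 − 1)/25.70 = 1.251
NF = 10 log₁₀(1.251) = 0.97 dB

0.97 dB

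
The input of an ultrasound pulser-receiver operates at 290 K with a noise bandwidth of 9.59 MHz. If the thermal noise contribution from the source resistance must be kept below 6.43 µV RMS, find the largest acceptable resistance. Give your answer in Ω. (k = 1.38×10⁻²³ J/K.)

269 Ω

Johnson–Nyquist: V_n = √(4kTRB) ⇒ R = V_n² / (4kTB)
4kTB = 4 × 1.38×10⁻²³ × 290 × 9.59×10⁶ = 1.54×10⁻¹³
R = (6.43×10⁻⁶)² / 1.54×10⁻¹³ = 2.69×10² Ω = 269 Ω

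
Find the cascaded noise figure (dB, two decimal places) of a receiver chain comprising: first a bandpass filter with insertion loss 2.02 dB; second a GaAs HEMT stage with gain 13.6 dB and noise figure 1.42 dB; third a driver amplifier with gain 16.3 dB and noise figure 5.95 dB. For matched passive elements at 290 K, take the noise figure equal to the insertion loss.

Convert to linear (a loss of L dB is a gain of −L dB): F_i = 10^(NF_i/10), G_i = 10^(G_i,dB/10)
  Stage 1: F_1 = 10^(2.02/10) = 1.592, G_1 = 10^(−2.02/10) = 0.6281
  Stage 2: F_2 = 10^(1.42/10) = 1.387, G_2 = 10^(13.6/10) = 22.91
  Stage 3: F_3 = 10^(5.95/10) = 3.936, G_3 = 10^(16.3/10) = 42.66
Friis cascade:
  F = 1.592 + (1.387 − 1)/0.6281 + (3.936 − 1)/14.39 = 2.412
NF = 10 log₁₀(2.412) = 3.82 dB

3.82 dB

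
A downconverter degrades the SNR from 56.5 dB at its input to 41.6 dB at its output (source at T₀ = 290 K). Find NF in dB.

14.9 dB

NF (dB) = SNR_in(dB) − SNR_out(dB) when the source is at T₀
NF = 56.5 − 41.6 = 14.9 dB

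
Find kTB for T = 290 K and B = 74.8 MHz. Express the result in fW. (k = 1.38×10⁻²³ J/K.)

P_n = kTB = 1.38×10⁻²³ × 290 × 7.48×10⁷ = 2.99×10⁻¹³ W = 299 fW

299 fW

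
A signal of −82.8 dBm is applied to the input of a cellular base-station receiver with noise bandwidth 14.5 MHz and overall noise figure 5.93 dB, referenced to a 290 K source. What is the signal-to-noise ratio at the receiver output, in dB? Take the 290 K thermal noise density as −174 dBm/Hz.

13.7 dB

Noise floor: N = −174 + 10 log₁₀(B) + NF
10 log₁₀(1.45×10⁷) = 71.61 dB
N = −174 + 71.61 + 5.93 = −96.46 dBm
SNR = P_sig − N = −82.8 − (−96.46) = 13.66 dB → 13.7 dB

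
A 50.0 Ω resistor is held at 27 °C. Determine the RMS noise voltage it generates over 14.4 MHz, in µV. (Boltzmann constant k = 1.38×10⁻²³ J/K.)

3.45 µV

T = 27 °C + 273.15 = 300.15 K
V_n = √(4kTRB)
4kTRB = 4 × 1.38×10⁻²³ × 300.15 × 5.00×10¹ × 1.44×10⁷ = 1.19×10⁻¹¹ V²
V_n = √(1.19×10⁻¹¹) = 3.45×10⁻⁶ V = 3.45 µV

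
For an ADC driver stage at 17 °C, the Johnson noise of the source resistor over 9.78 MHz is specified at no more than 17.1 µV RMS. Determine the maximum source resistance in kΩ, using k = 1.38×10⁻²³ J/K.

1.87 kΩ

T = 17 °C + 273.15 = 290.15 K
Johnson–Nyquist: V_n = √(4kTRB) ⇒ R = V_n² / (4kTB)
4kTB = 4 × 1.38×10⁻²³ × 290.15 × 9.78×10⁶ = 1.57×10⁻¹³
R = (1.71×10⁻⁵)² / 1.57×10⁻¹³ = 1.87×10³ Ω = 1.87 kΩ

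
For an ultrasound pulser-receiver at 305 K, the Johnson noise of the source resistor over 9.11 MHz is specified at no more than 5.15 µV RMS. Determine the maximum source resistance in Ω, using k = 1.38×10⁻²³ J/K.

173 Ω

Johnson–Nyquist: V_n = √(4kTRB) ⇒ R = V_n² / (4kTB)
4kTB = 4 × 1.38×10⁻²³ × 305 × 9.11×10⁶ = 1.53×10⁻¹³
R = (5.15×10⁻⁶)² / 1.53×10⁻¹³ = 1.73×10² Ω = 173 Ω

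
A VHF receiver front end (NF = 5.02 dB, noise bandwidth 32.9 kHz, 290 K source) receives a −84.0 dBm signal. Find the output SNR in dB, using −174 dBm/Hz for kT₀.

39.8 dB

Noise floor: N = −174 + 10 log₁₀(B) + NF
10 log₁₀(3.29×10⁴) = 45.17 dB
N = −174 + 45.17 + 5.02 = −123.81 dBm
SNR = P_sig − N = −84.0 − (−123.81) = 39.81 dB → 39.8 dB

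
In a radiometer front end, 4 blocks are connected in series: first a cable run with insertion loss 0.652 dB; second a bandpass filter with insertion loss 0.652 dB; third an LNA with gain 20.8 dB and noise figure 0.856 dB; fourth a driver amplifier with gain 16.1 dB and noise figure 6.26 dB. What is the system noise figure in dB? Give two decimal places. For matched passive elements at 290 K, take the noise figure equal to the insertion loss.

Convert to linear (a loss of L dB is a gain of −L dB): F_i = 10^(NF_i/10), G_i = 10^(G_i,dB/10)
  Stage 1: F_1 = 10^(0.652/10) = 1.162, G_1 = 10^(−0.652/10) = 0.8606
  Stage 2: F_2 = 10^(0.652/10) = 1.162, G_2 = 10^(−0.652/10) = 0.8606
  Stage 3: F_3 = 10^(0.856/10) = 1.218, G_3 = 10^(20.8/10) = 120.2
  Stage 4: F_4 = 10^(6.26/10) = 4.227, G_4 = 10^(16.1/10) = 40.74
Friis cascade:
  F = 1.162 + (1.162 − 1)/0.8606 + (1.218 − 1)/0.7406 + (4.227 − 1)/89.04 = 1.681
NF = 10 log₁₀(1.681) = 2.25 dB

2.25 dB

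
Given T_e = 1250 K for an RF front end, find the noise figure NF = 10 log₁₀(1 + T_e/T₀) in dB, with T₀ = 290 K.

7.25 dB

F = 1 + T_e/T₀ = 1 + 1250/290 = 5.31034
NF = 10 log₁₀(5.31034) = 7.25 dB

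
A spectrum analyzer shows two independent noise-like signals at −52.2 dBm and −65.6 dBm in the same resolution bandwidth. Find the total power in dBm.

Convert to linear, add, convert back:
P₁ = 6.03×10⁻⁹ W, P₂ = 2.75×10⁻¹⁰ W
P_tot = 6.30×10⁻⁹ W → 10 log₁₀(P_tot / 10⁻³) = −52.0 dBm

−52.0 dBm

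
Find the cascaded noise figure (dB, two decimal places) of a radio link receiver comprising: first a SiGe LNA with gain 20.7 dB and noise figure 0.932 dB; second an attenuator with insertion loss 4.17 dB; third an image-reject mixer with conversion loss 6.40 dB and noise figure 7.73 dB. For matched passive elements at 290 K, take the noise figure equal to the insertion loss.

Convert to linear (a loss of L dB is a gain of −L dB): F_i = 10^(NF_i/10), G_i = 10^(G_i,dB/10)
  Stage 1: F_1 = 10^(0.932/10) = 1.239, G_1 = 10^(20.7/10) = 117.5
  Stage 2: F_2 = 10^(4.17/10) = 2.612, G_2 = 10^(−4.17/10) = 0.3828
  Stage 3: F_3 = 10^(7.73/10) = 5.929, G_3 = 10^(−6.40/10) = 0.2291
Friis cascade:
  F = 1.239 + (2.612 − 1)/117.5 + (5.929 − 1)/44.98 = 1.363
NF = 10 log₁₀(1.363) = 1.34 dB

1.34 dB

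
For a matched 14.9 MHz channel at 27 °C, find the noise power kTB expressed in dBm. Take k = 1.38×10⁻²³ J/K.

−102.1 dBm

T = 27 °C + 273.15 = 300.15 K
P_n = kTB = 1.38×10⁻²³ × 300.15 × 1.49×10⁷ = 6.17×10⁻¹⁴ W
In dBm: 10 log₁₀(6.17×10⁻¹⁴ / 10⁻³) = −102.1 dBm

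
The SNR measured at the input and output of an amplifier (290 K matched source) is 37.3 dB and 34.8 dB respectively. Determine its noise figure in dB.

NF (dB) = SNR_in(dB) − SNR_out(dB) when the source is at T₀
NF = 37.3 − 34.8 = 2.5 dB

2.5 dB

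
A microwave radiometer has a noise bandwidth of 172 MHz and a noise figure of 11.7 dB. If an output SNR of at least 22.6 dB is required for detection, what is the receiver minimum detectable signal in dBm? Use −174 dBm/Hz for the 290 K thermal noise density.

−57.3 dBm

Sensitivity = −174 + 10 log₁₀(B) + NF + SNR_min
= −174 + 82.36 + 11.7 + 22.6
= −57.34 dBm → −57.3 dBm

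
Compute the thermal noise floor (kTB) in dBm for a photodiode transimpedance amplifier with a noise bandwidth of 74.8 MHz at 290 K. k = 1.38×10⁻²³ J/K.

P_n = kTB = 1.38×10⁻²³ × 290 × 7.48×10⁷ = 2.99×10⁻¹³ W
In dBm: 10 log₁₀(2.99×10⁻¹³ / 10⁻³) = −95.2 dBm

−95.2 dBm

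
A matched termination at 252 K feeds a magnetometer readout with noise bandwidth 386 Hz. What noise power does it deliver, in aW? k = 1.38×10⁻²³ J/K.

P_n = kTB = 1.38×10⁻²³ × 252 × 3.86×10² = 1.34×10⁻¹⁸ W = 1.34 aW

1.34 aW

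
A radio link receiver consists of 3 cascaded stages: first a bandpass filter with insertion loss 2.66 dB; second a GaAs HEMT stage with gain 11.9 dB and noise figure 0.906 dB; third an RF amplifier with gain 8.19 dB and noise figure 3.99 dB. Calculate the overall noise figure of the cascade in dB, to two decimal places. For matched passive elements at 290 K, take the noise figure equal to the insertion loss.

3.90 dB

Convert to linear (a loss of L dB is a gain of −L dB): F_i = 10^(NF_i/10), G_i = 10^(G_i,dB/10)
  Stage 1: F_1 = 10^(2.66/10) = 1.845, G_1 = 10^(−2.66/10) = 0.5420
  Stage 2: F_2 = 10^(0.906/10) = 1.232, G_2 = 10^(11.9/10) = 15.49
  Stage 3: F_3 = 10^(3.99/10) = 2.506, G_3 = 10^(8.19/10) = 6.592
Friis cascade:
  F = 1.845 + (1.232 − 1)/0.5420 + (2.506 − 1)/8.395 = 2.452
NF = 10 log₁₀(2.452) = 3.90 dB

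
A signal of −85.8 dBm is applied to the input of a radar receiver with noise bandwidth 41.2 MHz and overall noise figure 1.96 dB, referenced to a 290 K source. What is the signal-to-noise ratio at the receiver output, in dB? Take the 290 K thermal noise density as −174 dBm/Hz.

10.1 dB

Noise floor: N = −174 + 10 log₁₀(B) + NF
10 log₁₀(4.12×10⁷) = 76.15 dB
N = −174 + 76.15 + 1.96 = −95.89 dBm
SNR = P_sig − N = −85.8 − (−95.89) = 10.09 dB → 10.1 dB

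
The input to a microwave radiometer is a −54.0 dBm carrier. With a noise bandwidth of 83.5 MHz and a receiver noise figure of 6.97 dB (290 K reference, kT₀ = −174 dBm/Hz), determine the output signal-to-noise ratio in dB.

33.8 dB

Noise floor: N = −174 + 10 log₁₀(B) + NF
10 log₁₀(8.35×10⁷) = 79.22 dB
N = −174 + 79.22 + 6.97 = −87.81 dBm
SNR = P_sig − N = −54.0 − (−87.81) = 33.81 dB → 33.8 dB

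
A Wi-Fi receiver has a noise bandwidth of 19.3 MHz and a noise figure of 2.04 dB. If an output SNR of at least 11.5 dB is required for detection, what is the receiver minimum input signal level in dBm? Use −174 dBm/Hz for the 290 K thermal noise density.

−87.6 dBm

Sensitivity = −174 + 10 log₁₀(B) + NF + SNR_min
= −174 + 72.86 + 2.04 + 11.5
= −87.60 dBm → −87.6 dBm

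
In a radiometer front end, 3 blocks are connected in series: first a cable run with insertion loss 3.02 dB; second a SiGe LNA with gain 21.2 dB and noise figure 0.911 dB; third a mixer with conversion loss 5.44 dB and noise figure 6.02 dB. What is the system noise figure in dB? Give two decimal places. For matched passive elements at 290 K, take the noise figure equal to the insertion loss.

4.01 dB

Convert to linear (a loss of L dB is a gain of −L dB): F_i = 10^(NF_i/10), G_i = 10^(G_i,dB/10)
  Stage 1: F_1 = 10^(3.02/10) = 2.004, G_1 = 10^(−3.02/10) = 0.4989
  Stage 2: F_2 = 10^(0.911/10) = 1.233, G_2 = 10^(21.2/10) = 131.8
  Stage 3: F_3 = 10^(6.02/10) = 3.999, G_3 = 10^(−5.44/10) = 0.2858
Friis cascade:
  F = 2.004 + (1.233 − 1)/0.4989 + (3.999 − 1)/65.77 = 2.518
NF = 10 log₁₀(2.518) = 4.01 dB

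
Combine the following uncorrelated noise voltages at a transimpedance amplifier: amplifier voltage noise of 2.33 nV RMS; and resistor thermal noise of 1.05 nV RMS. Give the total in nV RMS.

Uncorrelated sources add in power (mean-square): V_tot = √(ΣV_i²)
V_tot = √[(2.33×10⁻⁹)² + (1.05×10⁻⁹)²] = 2.56×10⁻⁹ V = 2.56 nV

2.56 nV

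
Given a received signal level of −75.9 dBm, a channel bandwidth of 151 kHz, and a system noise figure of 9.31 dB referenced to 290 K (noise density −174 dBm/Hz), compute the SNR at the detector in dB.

37.0 dB

Noise floor: N = −174 + 10 log₁₀(B) + NF
10 log₁₀(1.51×10⁵) = 51.79 dB
N = −174 + 51.79 + 9.31 = −112.90 dBm
SNR = P_sig − N = −75.9 − (−112.90) = 37.00 dB → 37.0 dB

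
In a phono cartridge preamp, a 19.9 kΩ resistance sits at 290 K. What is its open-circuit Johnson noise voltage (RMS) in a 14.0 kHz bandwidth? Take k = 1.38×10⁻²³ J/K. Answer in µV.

V_n = √(4kTRB)
4kTRB = 4 × 1.38×10⁻²³ × 290 × 1.99×10⁴ × 1.40×10⁴ = 4.46×10⁻¹² V²
V_n = √(4.46×10⁻¹²) = 2.11×10⁻⁶ V = 2.11 µV

2.11 µV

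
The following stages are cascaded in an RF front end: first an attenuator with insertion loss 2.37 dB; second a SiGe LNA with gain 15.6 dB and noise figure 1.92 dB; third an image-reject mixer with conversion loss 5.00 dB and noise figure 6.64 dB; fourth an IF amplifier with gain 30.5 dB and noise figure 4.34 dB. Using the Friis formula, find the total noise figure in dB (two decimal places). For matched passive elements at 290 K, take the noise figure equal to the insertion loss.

4.93 dB

Convert to linear (a loss of L dB is a gain of −L dB): F_i = 10^(NF_i/10), G_i = 10^(G_i,dB/10)
  Stage 1: F_1 = 10^(2.37/10) = 1.726, G_1 = 10^(−2.37/10) = 0.5794
  Stage 2: F_2 = 10^(1.92/10) = 1.556, G_2 = 10^(15.6/10) = 36.31
  Stage 3: F_3 = 10^(6.64/10) = 4.613, G_3 = 10^(−5.00/10) = 0.3162
  Stage 4: F_4 = 10^(4.34/10) = 2.716, G_4 = 10^(30.5/10) = 1122
Friis cascade:
  F = 1.726 + (1.556 − 1)/0.5794 + (4.613 − 1)/21.04 + (2.716 − 1)/6.653 = 3.115
NF = 10 log₁₀(3.115) = 4.93 dB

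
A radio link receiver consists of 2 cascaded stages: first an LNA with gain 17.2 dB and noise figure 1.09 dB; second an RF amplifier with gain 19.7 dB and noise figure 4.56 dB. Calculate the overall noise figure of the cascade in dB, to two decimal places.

Convert to linear (a loss of L dB is a gain of −L dB): F_i = 10^(NF_i/10), G_i = 10^(G_i,dB/10)
  Stage 1: F_1 = 10^(1.09/10) = 1.285, G_1 = 10^(17.2/10) = 52.48
  Stage 2: F_2 = 10^(4.56/10) = 2.858, G_2 = 10^(19.7/10) = 93.33
Friis cascade:
  F = 1.285 + (2.858 − 1)/52.48 = 1.321
NF = 10 log₁₀(1.321) = 1.21 dB

1.21 dB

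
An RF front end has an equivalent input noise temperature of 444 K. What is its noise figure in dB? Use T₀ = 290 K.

4.03 dB

F = 1 + T_e/T₀ = 1 + 444/290 = 2.53103
NF = 10 log₁₀(2.53103) = 4.03 dB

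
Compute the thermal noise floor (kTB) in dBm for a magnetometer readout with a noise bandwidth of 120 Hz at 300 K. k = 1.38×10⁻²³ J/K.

−153.0 dBm

P_n = kTB = 1.38×10⁻²³ × 300 × 1.20×10² = 4.97×10⁻¹⁹ W
In dBm: 10 log₁₀(4.97×10⁻¹⁹ / 10⁻³) = −153.0 dBm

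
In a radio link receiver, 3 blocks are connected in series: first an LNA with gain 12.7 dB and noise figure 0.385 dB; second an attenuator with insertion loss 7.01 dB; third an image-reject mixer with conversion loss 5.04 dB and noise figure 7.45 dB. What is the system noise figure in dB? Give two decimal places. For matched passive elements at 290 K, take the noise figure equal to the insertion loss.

4.05 dB

Convert to linear (a loss of L dB is a gain of −L dB): F_i = 10^(NF_i/10), G_i = 10^(G_i,dB/10)
  Stage 1: F_1 = 10^(0.385/10) = 1.093, G_1 = 10^(12.7/10) = 18.62
  Stage 2: F_2 = 10^(7.01/10) = 5.023, G_2 = 10^(−7.01/10) = 0.1991
  Stage 3: F_3 = 10^(7.45/10) = 5.559, G_3 = 10^(−5.04/10) = 0.3133
Friis cascade:
  F = 1.093 + (5.023 − 1)/18.62 + (5.559 − 1)/3.707 = 2.539
NF = 10 log₁₀(2.539) = 4.05 dB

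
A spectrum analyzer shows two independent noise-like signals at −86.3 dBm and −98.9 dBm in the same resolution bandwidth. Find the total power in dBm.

−86.1 dBm

Convert to linear, add, convert back:
P₁ = 2.34×10⁻¹² W, P₂ = 1.29×10⁻¹³ W
P_tot = 2.47×10⁻¹² W → 10 log₁₀(P_tot / 10⁻³) = −86.1 dBm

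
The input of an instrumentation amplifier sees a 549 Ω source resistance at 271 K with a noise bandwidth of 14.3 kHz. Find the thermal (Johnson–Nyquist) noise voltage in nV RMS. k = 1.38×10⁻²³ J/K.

343 nV

V_n = √(4kTRB)
4kTRB = 4 × 1.38×10⁻²³ × 271 × 5.49×10² × 1.43×10⁴ = 1.17×10⁻¹³ V²
V_n = √(1.17×10⁻¹³) = 3.43×10⁻⁷ V = 343 nV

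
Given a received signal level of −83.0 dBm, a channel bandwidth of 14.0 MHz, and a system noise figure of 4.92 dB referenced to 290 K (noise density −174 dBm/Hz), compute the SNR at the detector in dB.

14.6 dB

Noise floor: N = −174 + 10 log₁₀(B) + NF
10 log₁₀(1.40×10⁷) = 71.46 dB
N = −174 + 71.46 + 4.92 = −97.62 dBm
SNR = P_sig − N = −83.0 − (−97.62) = 14.62 dB → 14.6 dB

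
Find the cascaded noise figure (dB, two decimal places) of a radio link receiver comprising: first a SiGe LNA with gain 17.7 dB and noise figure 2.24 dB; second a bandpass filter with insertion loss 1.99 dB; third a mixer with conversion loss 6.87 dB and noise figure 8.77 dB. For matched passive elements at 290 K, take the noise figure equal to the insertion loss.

2.70 dB

Convert to linear (a loss of L dB is a gain of −L dB): F_i = 10^(NF_i/10), G_i = 10^(G_i,dB/10)
  Stage 1: F_1 = 10^(2.24/10) = 1.675, G_1 = 10^(17.7/10) = 58.88
  Stage 2: F_2 = 10^(1.99/10) = 1.581, G_2 = 10^(−1.99/10) = 0.6324
  Stage 3: F_3 = 10^(8.77/10) = 7.534, G_3 = 10^(−6.87/10) = 0.2056
Friis cascade:
  F = 1.675 + (1.581 − 1)/58.88 + (7.534 − 1)/37.24 = 1.860
NF = 10 log₁₀(1.860) = 2.70 dB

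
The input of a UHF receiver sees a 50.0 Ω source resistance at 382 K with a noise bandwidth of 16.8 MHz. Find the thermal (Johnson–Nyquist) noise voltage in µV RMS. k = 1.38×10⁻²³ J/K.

4.21 µV

V_n = √(4kTRB)
4kTRB = 4 × 1.38×10⁻²³ × 382 × 5.00×10¹ × 1.68×10⁷ = 1.77×10⁻¹¹ V²
V_n = √(1.77×10⁻¹¹) = 4.21×10⁻⁶ V = 4.21 µV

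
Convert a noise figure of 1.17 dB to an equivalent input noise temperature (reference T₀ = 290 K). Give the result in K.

89.7 K

F = 10^(1.17/10) = 1.30918
T_e = (F − 1)·T₀ = (1.30918 − 1) × 290 = 89.7 K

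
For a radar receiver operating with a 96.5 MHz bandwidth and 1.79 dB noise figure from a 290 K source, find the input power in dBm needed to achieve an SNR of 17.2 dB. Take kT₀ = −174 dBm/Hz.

−75.2 dBm

Sensitivity = −174 + 10 log₁₀(B) + NF + SNR_min
= −174 + 79.85 + 1.79 + 17.2
= −75.16 dBm → −75.2 dBm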